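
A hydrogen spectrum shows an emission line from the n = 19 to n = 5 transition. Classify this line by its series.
Pfund series

The spectral series in hydrogen are named based on the final (lower) energy level:
- Lyman series: n_final = 1 (ultraviolet)
- Balmer series: n_final = 2 (visible/near-UV)
- Paschen series: n_final = 3 (infrared)
- Brackett series: n_final = 4 (infrared)
- Pfund series: n_final = 5 (far infrared)

Since this transition ends at n = 5, it belongs to the Pfund series.

For reference, this 19 → 5 line has photon energy
ΔE = 13.6057 eV × (1/5² - 1/19²) = 0.5065390803 eV,
corresponding to wavelength λ = hc/ΔE = 1239.84 eV·nm / 0.5065390803 eV = 2447.6690 nm in the far infrared region.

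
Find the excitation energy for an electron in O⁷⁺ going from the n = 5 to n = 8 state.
21.22489 eV

The energy levels of a hydrogen-like atom are E_n = -13.6057 Z² eV / n².

Energy at n = 5: E_5 = -13.6057 × 8² / 5² = -34.83059200 eV
Energy at n = 8: E_8 = -13.6057 × 8² / 8² = -13.60570000 eV

The excitation energy is the difference:
ΔE = E_8 - E_5
ΔE = -13.60570000 - (-34.83059200)
ΔE = 21.22489 eV

Since this is positive, energy must be absorbed (photon absorption).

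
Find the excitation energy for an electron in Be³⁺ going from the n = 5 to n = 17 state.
7.954391 eV

The energy levels of a hydrogen-like atom are E_n = -13.6057 Z² eV / n².

Energy at n = 5: E_5 = -13.6057 × 4² / 5² = -8.707648000 eV
Energy at n = 17: E_17 = -13.6057 × 4² / 17² = -0.753256747 eV

The excitation energy is the difference:
ΔE = E_17 - E_5
ΔE = -0.753256747 - (-8.707648000)
ΔE = 7.954391 eV

Since this is positive, energy must be absorbed (photon absorption).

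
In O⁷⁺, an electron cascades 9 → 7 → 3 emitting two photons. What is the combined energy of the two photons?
86.00146 eV

The energy levels of O⁷⁺ are E_n = -13.6057 × 8² / n² eV.

First transition (9 → 7):
ΔE₁ = |E_7 - E_9|
ΔE₁ = |-17.77071020408 - (-10.75018271605)| = 7.02052749 eV

Second transition (7 → 3):
ΔE₂ = |E_3 - E_7|
ΔE₂ = |-96.75164444444 - (-17.77071020408)| = 78.98093424 eV

Total energy released:
E_total = ΔE₁ + ΔE₂ = 7.02052749 + 78.98093424 = 86.00146 eV

Note: This equals the direct transition 9 → 3: 86.00146 eV ✓
Energy is conserved regardless of the path taken.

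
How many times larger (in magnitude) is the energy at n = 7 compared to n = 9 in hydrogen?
1.65

Using E_n = -13.6057 Z² / n² eV with Z = 1:

E_7 = -13.6057 / 7² = -13.6057 / 49 = -0.27766735 eV
E_9 = -13.6057 / 9² = -13.6057 / 81 = -0.16797160 eV

The ratio is:
E_7/E_9 = (-0.27766735) / (-0.16797160)
E_7/E_9 = (-13.6057/49) / (-13.6057/81)
E_7/E_9 = 81/49
E_7/E_9 = 1.65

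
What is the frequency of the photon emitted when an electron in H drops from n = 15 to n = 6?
7.676e+13 Hz

First, find the transition energy:
E_15 = -13.6057 / 15² = -0.0604698 eV
E_6 = -13.6057 / 6² = -0.3779361 eV
|ΔE| = |E_6 - E_15| = 0.3174663 eV

Convert to Joules: E = 0.3174663 eV × (1.602177 × 10⁻¹⁹ J/eV) = 5.08637e-20 J

Using E = hf:
f = E/h = 5.08637e-20 J / (6.62607 × 10⁻³⁴ J·s)
f = 7.676e+13 Hz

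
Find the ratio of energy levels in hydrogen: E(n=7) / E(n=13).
3.448980

Using E_n = -13.6057 Z² / n² eV with Z = 1:

E_7 = -13.6057 / 7² = -13.6057 / 49 = -0.277667346939 eV
E_13 = -13.6057 / 13² = -13.6057 / 169 = -0.080507100592 eV

The ratio is:
E_7/E_13 = (-0.277667346939) / (-0.080507100592)
E_7/E_13 = (-13.6057/49) / (-13.6057/169)
E_7/E_13 = 169/49
E_7/E_13 = 3.448980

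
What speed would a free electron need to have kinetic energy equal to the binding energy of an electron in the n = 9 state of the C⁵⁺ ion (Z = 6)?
1.45846e+06 m/s (or 0.49% of c)

The binding energy at n = 9 for C⁵⁺ is:
E_9 = -13.6057 × 6²/9² = -6.04697778 eV
|E_9| = 6.04697778 eV

Convert to Joules:
KE = 6.04697778 eV × (1.602177 × 10⁻¹⁹ J/eV) = 9.6883287e-19 J

Using KE = ½mv²:
v = √(2·KE/m_e)
v = √(2 × 9.6883287e-19 J / 9.10938 × 10⁻³¹ kg)
v = 1.45846e+06 m/s

This is approximately 0.49% the speed of light.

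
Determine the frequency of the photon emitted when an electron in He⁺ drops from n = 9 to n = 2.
3.1274e+15 Hz

First, find the transition energy:
E_9 = -13.6057 × 2² / 9² = -0.671886 eV
E_2 = -13.6057 × 2² / 2² = -13.605700 eV
|ΔE| = |E_2 - E_9| = 12.933814 eV

Convert to Joules: E = 12.933814 eV × (1.602177 × 10⁻¹⁹ J/eV) = 2.072226e-18 J

Using E = hf:
f = E/h = 2.072226e-18 J / (6.62607 × 10⁻³⁴ J·s)
f = 3.1274e+15 Hz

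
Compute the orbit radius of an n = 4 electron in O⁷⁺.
0.105835 nm (or 1.058354 Å)

The Bohr radius formula is:
r_n = n² a₀ / Z

where a₀ = 0.052917721 nm is the Bohr radius.

For O⁷⁺ (Z = 8) at n = 4:
r_4 = 4² × 0.052917721 nm / 8
r_4 = 16 × 0.052917721 nm / 8
r_4 = 0.8466835 nm / 8
r_4 = 0.105835 nm

The electron orbits at approximately 0.105835 nm from the nucleus.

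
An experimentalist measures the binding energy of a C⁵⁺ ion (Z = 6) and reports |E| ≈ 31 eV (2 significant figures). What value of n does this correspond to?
n = 4

The exact energy levels follow E_n = -13.6057 Z² / n² eV with Z = 6.

The measured value (-31 eV) is reported to only 2 significant figures, so we must test candidate n values and see which one matches to that precision.

Candidate energies:
  n = 2:  E = -13.6057 × 6² / 2² = -122.45130 eV
  n = 3:  E = -13.6057 × 6² / 3² = -54.42280 eV
  n = 4:  E = -13.6057 × 6² / 4² = -30.61283 eV  ← matches
  n = 5:  E = -13.6057 × 6² / 5² = -19.59221 eV
  n = 6:  E = -13.6057 × 6² / 6² = -13.60570 eV

Checking against the measurement of -31 eV (2 sig figs), only n = 4 agrees:
E_4 = -30.61283 eV, which rounds to -31 eV ✓

Therefore n = 4.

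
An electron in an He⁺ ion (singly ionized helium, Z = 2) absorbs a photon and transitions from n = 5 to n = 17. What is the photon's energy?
1.9886 eV

The energy levels of a hydrogen-like atom are E_n = -13.6057 Z² eV / n².

Energy at n = 5: E_5 = -13.6057 × 2² / 5² = -2.1769120 eV
Energy at n = 17: E_17 = -13.6057 × 2² / 17² = -0.1883142 eV

The excitation energy is the difference:
ΔE = E_17 - E_5
ΔE = -0.1883142 - (-2.1769120)
ΔE = 1.9886 eV

Since this is positive, energy must be absorbed (photon absorption).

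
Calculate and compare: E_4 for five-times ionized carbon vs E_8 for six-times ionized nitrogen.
C⁵⁺ at n = 4 (E = -30.612825 eV)

Using E_n = -13.6057 Z² / n² eV:

C⁵⁺ (Z = 6) at n = 4:
E = -13.6057 × 6² / 4² = -13.6057 × 36 / 16 = -30.612825000 eV

N⁶⁺ (Z = 7) at n = 8:
E = -13.6057 × 7² / 8² = -13.6057 × 49 / 64 = -10.416864063 eV

Since -30.612825000 eV < -10.416864063 eV,
C⁵⁺ at n = 4 is more tightly bound (requires more energy to ionize).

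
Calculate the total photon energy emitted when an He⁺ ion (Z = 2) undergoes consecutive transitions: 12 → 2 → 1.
54.04486 eV

The energy levels of He⁺ are E_n = -13.6057 × 2² / n² eV.

First transition (12 → 2):
ΔE₁ = |E_2 - E_12|
ΔE₁ = |-13.60570000000 - (-0.37793611111)| = 13.22776389 eV

Second transition (2 → 1):
ΔE₂ = |E_1 - E_2|
ΔE₂ = |-54.42280000000 - (-13.60570000000)| = 40.81710000 eV

Total energy released:
E_total = ΔE₁ + ΔE₂ = 13.22776389 + 40.81710000 = 54.04486 eV

Note: This equals the direct transition 12 → 1: 54.04486 eV ✓
Energy is conserved regardless of the path taken.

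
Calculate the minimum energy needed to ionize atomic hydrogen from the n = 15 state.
0.060470 eV

The ionization energy is the energy needed to remove the electron completely (n → ∞).

For hydrogen, E_n = -13.6057 eV / n².

At n = 15: E_15 = -13.6057 / 15² = -0.060469778 eV
At n = ∞: E_∞ = 0 eV

Ionization energy = E_∞ - E_15 = 0 - (-0.060469778) = 0.060469778 eV
Ionization energy ≈ 0.060470 eV

This is also called the binding energy of the electron in state n = 15.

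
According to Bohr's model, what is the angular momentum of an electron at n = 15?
1.58186e-33 J·s (or 15ℏ)

In the Bohr model, angular momentum is quantized:
L = nℏ

where ℏ = h/(2π) = 1.0545718e-34 J·s

For n = 15:
L = 15 × 1.0545718e-34 J·s
L = 1.58186e-33 J·s

This can also be written as L = 15ℏ.
The angular momentum is an integer multiple of the reduced Planck constant.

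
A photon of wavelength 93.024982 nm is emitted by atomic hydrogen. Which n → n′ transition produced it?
n = 7 → n = 1

First, find the photon energy from the wavelength (hc = 1239.84 eV·nm):
E = hc/λ = 1239.84 eV·nm / 93.024982 nm = 13.328033 eV

The energy levels of hydrogen satisfy E_n = -13.6057 / n² eV, so an emission n_i → n_f releases
ΔE = 13.6057 × (1/n_f² − 1/n_i²) eV.

Setting ΔE equal to the photon energy:
1/n_f² − 1/n_i² = 13.328033 / 13.6057 = 0.97959186

Since 1/n_i² must be positive, we need 1/n_f² > 0.97959186, i.e. n_f ≤ 1. For each allowed n_f, solve n_i = (1/n_f² − 0.97959186)^(−1/2) and check whether it is a whole number:
  n_f = 1: 1/n_i² = 1.00000000 − 0.97959186 = 0.02040814 → n_i = 7.000  → integer, n_i = 7 ✓

Only n_f = 1 gives an integer upper level, n_i = 7.

The transition is from n = 7 to n = 1 (emission).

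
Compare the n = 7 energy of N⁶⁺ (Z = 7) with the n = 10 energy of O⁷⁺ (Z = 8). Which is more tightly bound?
N⁶⁺ at n = 7 (E = -13.6057 eV)

Using E_n = -13.6057 Z² / n² eV:

N⁶⁺ (Z = 7) at n = 7:
E = -13.6057 × 7² / 7² = -13.6057 × 49 / 49 = -13.6057000 eV

O⁷⁺ (Z = 8) at n = 10:
E = -13.6057 × 8² / 10² = -13.6057 × 64 / 100 = -8.7076480 eV

Since -13.6057000 eV < -8.7076480 eV,
N⁶⁺ at n = 7 is more tightly bound (requires more energy to ionize).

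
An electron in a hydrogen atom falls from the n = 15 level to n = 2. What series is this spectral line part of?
Balmer series

The spectral series in hydrogen are named based on the final (lower) energy level:
- Lyman series: n_final = 1 (ultraviolet)
- Balmer series: n_final = 2 (visible/near-UV)
- Paschen series: n_final = 3 (infrared)
- Brackett series: n_final = 4 (infrared)
- Pfund series: n_final = 5 (far infrared)

Since this transition ends at n = 2, it belongs to the Balmer series.

For reference, this 15 → 2 line has photon energy
ΔE = 13.6057 eV × (1/2² - 1/15²) = 3.3409552 eV,
corresponding to wavelength λ = hc/ΔE = 1239.84 eV·nm / 3.3409552 eV = 371.103 nm in the visible/near-UV region.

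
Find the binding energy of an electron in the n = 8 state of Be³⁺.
3.40 eV

The ionization energy is the energy needed to remove the electron completely (n → ∞).

For a hydrogen-like ion with Z = 4, E_n = -13.6057 Z² / n² eV.

At n = 8: E_8 = -13.6057 × 4² / 8² = -3.40143 eV
At n = ∞: E_∞ = 0 eV

Ionization energy = E_∞ - E_8 = 0 - (-3.40143) = 3.40143 eV
Ionization energy ≈ 3.40 eV

This is also called the binding energy of the electron in state n = 8.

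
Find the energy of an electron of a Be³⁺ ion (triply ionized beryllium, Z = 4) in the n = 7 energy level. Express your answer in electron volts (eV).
-4.443 eV

The energy levels of a hydrogen-like atom are given by:
E_n = -13.6057 Z² / n² eV  (with Z = 4 for Be³⁺)

For n = 7:
E_7 = -13.6057 × 4² / 7²
E_7 = -13.6057 × 16 / 49
E_7 = -4.443 eV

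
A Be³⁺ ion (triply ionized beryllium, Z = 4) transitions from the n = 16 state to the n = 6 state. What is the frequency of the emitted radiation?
1.26e+15 Hz

First, find the transition energy:
E_16 = -13.6057 × 4² / 16² = -0.8503563 eV
E_6 = -13.6057 × 4² / 6² = -6.0469778 eV
|ΔE| = |E_6 - E_16| = 5.1966215 eV

Convert to Joules: E = 5.1966215 eV × (1.602177 × 10⁻¹⁹ J/eV) = 8.3259e-19 J

Using E = hf:
f = E/h = 8.3259e-19 J / (6.62607 × 10⁻³⁴ J·s)
f = 1.26e+15 Hz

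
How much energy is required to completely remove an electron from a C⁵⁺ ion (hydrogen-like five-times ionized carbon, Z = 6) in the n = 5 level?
19.59 eV

The ionization energy is the energy needed to remove the electron completely (n → ∞).

For a hydrogen-like ion with Z = 6, E_n = -13.6057 Z² / n² eV.

At n = 5: E_5 = -13.6057 × 6² / 5² = -19.59221 eV
At n = ∞: E_∞ = 0 eV

Ionization energy = E_∞ - E_5 = 0 - (-19.59221) = 19.59221 eV
Ionization energy ≈ 19.59 eV

This is also called the binding energy of the electron in state n = 5.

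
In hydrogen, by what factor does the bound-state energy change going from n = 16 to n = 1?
256.00

Using E_n = -13.6057 Z² / n² eV with Z = 1:

E_1 = -13.6057 / 1² = -13.6057 / 1 = -13.60570000 eV
E_16 = -13.6057 / 16² = -13.6057 / 256 = -0.05314727 eV

The ratio is:
E_1/E_16 = (-13.60570000) / (-0.05314727)
E_1/E_16 = (-13.6057/1) / (-13.6057/256)
E_1/E_16 = 256/1
E_1/E_16 = 256.00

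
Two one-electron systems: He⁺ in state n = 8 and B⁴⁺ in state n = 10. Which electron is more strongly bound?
B⁴⁺ at n = 10 (E = -3.40143 eV)

Using E_n = -13.6057 Z² / n² eV:

He⁺ (Z = 2) at n = 8:
E = -13.6057 × 2² / 8² = -13.6057 × 4 / 64 = -0.85035625 eV

B⁴⁺ (Z = 5) at n = 10:
E = -13.6057 × 5² / 10² = -13.6057 × 25 / 100 = -3.40142500 eV

Since -3.40142500 eV < -0.85035625 eV,
B⁴⁺ at n = 10 is more tightly bound (requires more energy to ionize).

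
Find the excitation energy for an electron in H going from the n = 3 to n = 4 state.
0.66 eV

The energy levels of a hydrogen-like atom are E_n = -13.6057 eV / n².

Energy at n = 3: E_3 = -13.6057 / 3² = -1.51174 eV
Energy at n = 4: E_4 = -13.6057 / 4² = -0.85036 eV

The excitation energy is the difference:
ΔE = E_4 - E_3
ΔE = -0.85036 - (-1.51174)
ΔE = 0.66 eV

Since this is positive, energy must be absorbed (photon absorption).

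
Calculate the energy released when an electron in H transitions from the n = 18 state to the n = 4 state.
0.808363 eV

The energy levels are E_n = -13.6057 eV / n².

Energy at n = 18: E_18 = -13.6057 / 18² = -0.041992901 eV
Energy at n = 4: E_4 = -13.6057 / 4² = -0.850356250 eV

For emission (electron falling to lower state), the photon energy is:
E_photon = E_18 - E_4 = |-0.041992901 - (-0.850356250)|
E_photon = 0.808363 eV

This energy is carried away by the emitted photon.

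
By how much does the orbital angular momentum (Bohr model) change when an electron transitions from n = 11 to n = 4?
7.38200e-34 J·s (or 7ℏ)

In the Bohr model, L_n = nℏ where ℏ = 1.0545718e-34 J·s.

L_11 = 11ℏ = 1.1600290e-33 J·s
L_4 = 4ℏ = 4.2182872e-34 J·s

ΔL = L_11 - L_4 = (11 - 4)ℏ = 7ℏ
ΔL = 7 × 1.0545718e-34 J·s = 7.38200e-34 J·s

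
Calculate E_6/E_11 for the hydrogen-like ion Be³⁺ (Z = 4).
3.36111

Using E_n = -13.6057 Z² / n² eV with Z = 4:

E_6 = -13.6057 × 4² / 6² = -217.6912 / 36 = -6.04697777778 eV
E_11 = -13.6057 × 4² / 11² = -217.6912 / 121 = -1.79910082645 eV

The ratio is:
E_6/E_11 = (-6.04697777778) / (-1.79910082645)
E_6/E_11 = (-217.6912/36) / (-217.6912/121)
E_6/E_11 = 121/36
E_6/E_11 = 3.36111
(Note: the Z² factors cancel in the ratio.)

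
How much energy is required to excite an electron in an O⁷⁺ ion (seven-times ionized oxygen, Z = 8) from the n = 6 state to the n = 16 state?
20.786 eV

The energy levels of a hydrogen-like atom are E_n = -13.6057 Z² eV / n².

Energy at n = 6: E_6 = -13.6057 × 8² / 6² = -24.187911 eV
Energy at n = 16: E_16 = -13.6057 × 8² / 16² = -3.401425 eV

The excitation energy is the difference:
ΔE = E_16 - E_6
ΔE = -3.401425 - (-24.187911)
ΔE = 20.786 eV

Since this is positive, energy must be absorbed (photon absorption).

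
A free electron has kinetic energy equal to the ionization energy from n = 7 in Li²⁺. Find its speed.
9.376e+05 m/s (or 0.312744% of c)

The binding energy at n = 7 for Li²⁺ is:
E_7 = -13.6057 × 3²/7² = -2.49900612 eV
|E_7| = 2.49900612 eV

Convert to Joules:
KE = 2.49900612 eV × (1.602177 × 10⁻¹⁹ J/eV) = 4.00385e-19 J

Using KE = ½mv²:
v = √(2·KE/m_e)
v = √(2 × 4.00385e-19 J / 9.10938 × 10⁻³¹ kg)
v = 9.376e+05 m/s

This is approximately 0.312744% the speed of light.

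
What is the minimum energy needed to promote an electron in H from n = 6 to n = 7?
0.100269 eV

The energy levels of a hydrogen-like atom are E_n = -13.6057 eV / n².

Energy at n = 6: E_6 = -13.6057 / 6² = -0.377936111 eV
Energy at n = 7: E_7 = -13.6057 / 7² = -0.277667347 eV

The excitation energy is the difference:
ΔE = E_7 - E_6
ΔE = -0.277667347 - (-0.377936111)
ΔE = 0.100269 eV

Since this is positive, energy must be absorbed (photon absorption).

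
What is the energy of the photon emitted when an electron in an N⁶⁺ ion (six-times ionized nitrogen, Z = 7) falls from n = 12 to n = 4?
37.0377 eV

The energy levels are E_n = -13.6057 Z² eV / n².

Energy at n = 12: E_12 = -13.6057 × 7² / 12² = -4.6297174 eV
Energy at n = 4: E_4 = -13.6057 × 7² / 4² = -41.6674563 eV

For emission (electron falling to lower state), the photon energy is:
E_photon = E_12 - E_4 = |-4.6297174 - (-41.6674563)|
E_photon = 37.0377 eV

This energy is carried away by the emitted photon.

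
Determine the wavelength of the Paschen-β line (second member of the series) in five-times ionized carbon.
35.60 nm

The lines of a series are numbered from the longest wavelength (smallest ΔE) outward; the second line is the transition from n = n_f + 2 to n_f.
The Paschen series has all transitions ending at n_f = 3.

For C⁵⁺ (Z = 6), the second line (β-line) is the jump from n = 5 to n = 3:
E_5 = -13.6057 × 6² / 5² = -19.5922 eV
E_3 = -13.6057 × 6² / 3² = -54.4228 eV
ΔE = E_5 - E_3 = 34.8306 eV

λ = hc/E = 1239.84 eV·nm / 34.8306 eV
λ = 35.60 nm

This is the β-line of the Paschen series in C⁵⁺.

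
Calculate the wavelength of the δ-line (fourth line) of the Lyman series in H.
94.923 nm

The lines of a series are numbered from the longest wavelength (smallest ΔE) outward; the fourth line is the transition from n = n_f + 4 to n_f.
The Lyman series has all transitions ending at n_f = 1.

For H, the fourth line (δ-line) is the jump from n = 5 to n = 1:
E_5 = -13.6057 / 5² = -0.54423 eV
E_1 = -13.6057 / 1² = -13.60570 eV
ΔE = E_5 - E_1 = 13.06147 eV

λ = hc/E = 1239.84 eV·nm / 13.06147 eV
λ = 94.923 nm

This is the δ-line of the Lyman series in H.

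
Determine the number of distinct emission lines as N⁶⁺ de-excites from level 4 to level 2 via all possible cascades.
3

The electron can occupy levels n = 2, 3, ..., 4 during de-excitation — that is m = 4 - 2 + 1 = 3 distinct levels.

The number of distinct spectral lines equals the number of ways to choose 2 of these m levels (each pair gives one possible emission transition):

Number of lines = m(m-1)/2 = 3×2/2 = 3

These correspond to all possible transitions between the 3 levels:
4 → 3, 4 → 2, 3 → 2

Each transition produces a photon with a unique energy (and thus wavelength). This count does not depend on Z.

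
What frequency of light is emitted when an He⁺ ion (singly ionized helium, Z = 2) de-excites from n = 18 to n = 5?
4.85760e+14 Hz

First, find the transition energy:
E_18 = -13.6057 × 2² / 18² = -0.16797160 eV
E_5 = -13.6057 × 2² / 5² = -2.17691200 eV
|ΔE| = |E_5 - E_18| = 2.00894040 eV

Convert to Joules: E = 2.00894040 eV × (1.602177 × 10⁻¹⁹ J/eV) = 3.2186781e-19 J

Using E = hf:
f = E/h = 3.2186781e-19 J / (6.62607 × 10⁻³⁴ J·s)
f = 4.85760e+14 Hz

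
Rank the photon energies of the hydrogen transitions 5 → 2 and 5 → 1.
5 → 1

Calculate the energy for each transition:

Transition 5 → 2:
ΔE₁ = |E_2 - E_5| = |-13.6057/2² - (-13.6057/5²)|
ΔE₁ = |-3.401425000 - (-0.544228000)| = 2.857197 eV

Transition 5 → 1:
ΔE₂ = |E_1 - E_5| = |-13.6057/1² - (-13.6057/5²)|
ΔE₂ = |-13.605700000 - (-0.544228000)| = 13.061472 eV

Since 13.061472 eV > 2.857197 eV, the transition 5 → 1 emits the more energetic photon.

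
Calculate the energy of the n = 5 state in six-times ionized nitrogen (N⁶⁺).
-26.66717 eV

For hydrogen-like ions, the energy levels scale with Z²:
E_n = -13.6057 Z² / n² eV

For N⁶⁺ (Z = 7) at n = 5:
E_5 = -13.6057 × 7² / 5²
E_5 = -13.6057 × 49 / 25
E_5 = -666.6793 / 25
E_5 = -26.66717 eV

The energy is 49 times more negative than hydrogen at the same n due to the stronger nuclear charge.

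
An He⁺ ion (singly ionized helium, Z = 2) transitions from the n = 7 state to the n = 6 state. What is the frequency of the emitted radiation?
9.698e+13 Hz

First, find the transition energy:
E_7 = -13.6057 × 2² / 7² = -1.1106694 eV
E_6 = -13.6057 × 2² / 6² = -1.5117444 eV
|ΔE| = |E_6 - E_7| = 0.4010750 eV

Convert to Joules: E = 0.4010750 eV × (1.602177 × 10⁻¹⁹ J/eV) = 6.42593e-20 J

Using E = hf:
f = E/h = 6.42593e-20 J / (6.62607 × 10⁻³⁴ J·s)
f = 9.698e+13 Hz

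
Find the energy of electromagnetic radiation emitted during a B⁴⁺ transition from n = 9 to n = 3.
33.594321 eV

The energy levels are E_n = -13.6057 Z² eV / n².

Energy at n = 9: E_9 = -13.6057 × 5² / 9² = -4.199290123 eV
Energy at n = 3: E_3 = -13.6057 × 5² / 3² = -37.793611111 eV

For emission (electron falling to lower state), the photon energy is:
E_photon = E_9 - E_3 = |-4.199290123 - (-37.793611111)|
E_photon = 33.594321 eV

This energy is carried away by the emitted photon.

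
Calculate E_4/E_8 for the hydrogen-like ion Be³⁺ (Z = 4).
4.00000

Using E_n = -13.6057 Z² / n² eV with Z = 4:

E_4 = -13.6057 × 4² / 4² = -217.6912 / 16 = -13.60570000000 eV
E_8 = -13.6057 × 4² / 8² = -217.6912 / 64 = -3.40142500000 eV

The ratio is:
E_4/E_8 = (-13.60570000000) / (-3.40142500000)
E_4/E_8 = (-217.6912/16) / (-217.6912/64)
E_4/E_8 = 64/16
E_4/E_8 = 4.00000
(Note: the Z² factors cancel in the ratio.)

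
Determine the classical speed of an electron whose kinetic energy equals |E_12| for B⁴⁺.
9.12e+05 m/s (or 0.30406% of c)

The binding energy at n = 12 for B⁴⁺ is:
E_12 = -13.6057 × 5²/12² = -2.3621007 eV
|E_12| = 2.3621007 eV

Convert to Joules:
KE = 2.3621007 eV × (1.602177 × 10⁻¹⁹ J/eV) = 3.7845e-19 J

Using KE = ½mv²:
v = √(2·KE/m_e)
v = √(2 × 3.7845e-19 J / 9.10938 × 10⁻³¹ kg)
v = 9.12e+05 m/s

This is approximately 0.30406% the speed of light.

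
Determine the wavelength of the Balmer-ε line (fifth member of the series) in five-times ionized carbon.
11.0252 nm

The lines of a series are numbered from the longest wavelength (smallest ΔE) outward; the fifth line is the transition from n = n_f + 5 to n_f.
The Balmer series has all transitions ending at n_f = 2.

For C⁵⁺ (Z = 6), the fifth line (ε-line) is the jump from n = 7 to n = 2:
E_7 = -13.6057 × 6² / 7² = -9.996024 eV
E_2 = -13.6057 × 6² / 2² = -122.451300 eV
ΔE = E_7 - E_2 = 112.455276 eV

λ = hc/E = 1239.84 eV·nm / 112.455276 eV
λ = 11.0252 nm

This is the ε-line of the Balmer series in C⁵⁺.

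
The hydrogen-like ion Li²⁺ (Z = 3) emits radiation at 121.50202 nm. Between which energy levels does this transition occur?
n = 6 → n = 3

First, find the photon energy from the wavelength (hc = 1239.84 eV·nm):
E = hc/λ = 1239.84 eV·nm / 121.50202 nm = 10.204275 eV

The energy levels of Li²⁺ satisfy E_n = -13.6057 × 3² / n² eV, so an emission n_i → n_f releases
ΔE = 13.6057 × 3² × (1/n_f² − 1/n_i²) eV.

Setting ΔE equal to the photon energy:
1/n_f² − 1/n_i² = 10.204275 / (13.6057 × 3²) = 0.083333333

Since 1/n_i² must be positive, we need 1/n_f² > 0.083333333, i.e. n_f ≤ 3. For each allowed n_f, solve n_i = (1/n_f² − 0.083333333)^(−1/2) and check whether it is a whole number:
  n_f = 1: 1/n_i² = 1.000000000 − 0.083333333 = 0.916666667 → n_i = 1.044  (not an integer) ✗
  n_f = 2: 1/n_i² = 0.250000000 − 0.083333333 = 0.166666667 → n_i = 2.449  (not an integer) ✗
  n_f = 3: 1/n_i² = 0.111111111 − 0.083333333 = 0.027777778 → n_i = 6.000  → integer, n_i = 6 ✓

Only n_f = 3 gives an integer upper level, n_i = 6.

The transition is from n = 6 to n = 3 (emission).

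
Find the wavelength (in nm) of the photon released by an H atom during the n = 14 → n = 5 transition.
2611.2276 nm

First, find the transition energy using E_n = -13.6057 / n² eV:
E_14 = -13.6057 / 14² = -0.0694168367 eV
E_5 = -13.6057 / 5² = -0.5442280000 eV

Photon energy: |ΔE| = |E_5 - E_14| = 0.4748111633 eV

Convert to wavelength using E = hc/λ with hc = 1239.84 eV·nm:
λ = hc/E = 1239.84 eV·nm / 0.4748111633 eV
λ = 2611.2276 nm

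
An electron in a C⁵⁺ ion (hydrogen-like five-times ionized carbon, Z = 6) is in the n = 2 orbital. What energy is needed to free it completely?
122.451300 eV

The ionization energy is the energy needed to remove the electron completely (n → ∞).

For a hydrogen-like ion with Z = 6, E_n = -13.6057 Z² / n² eV.

At n = 2: E_2 = -13.6057 × 6² / 2² = -122.451300000 eV
At n = ∞: E_∞ = 0 eV

Ionization energy = E_∞ - E_2 = 0 - (-122.451300000) = 122.451300000 eV
Ionization energy ≈ 122.451300 eV

This is also called the binding energy of the electron in state n = 2.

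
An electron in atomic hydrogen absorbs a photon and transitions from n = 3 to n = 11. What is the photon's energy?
1.39930 eV

The energy levels of a hydrogen-like atom are E_n = -13.6057 eV / n².

Energy at n = 3: E_3 = -13.6057 / 3² = -1.51174444 eV
Energy at n = 11: E_11 = -13.6057 / 11² = -0.11244380 eV

The excitation energy is the difference:
ΔE = E_11 - E_3
ΔE = -0.11244380 - (-1.51174444)
ΔE = 1.39930 eV

Since this is positive, energy must be absorbed (photon absorption).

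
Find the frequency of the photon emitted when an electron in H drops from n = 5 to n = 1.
3.16e+15 Hz

First, find the transition energy:
E_5 = -13.6057 / 5² = -0.54423 eV
E_1 = -13.6057 / 1² = -13.60570 eV
|ΔE| = |E_1 - E_5| = 13.06147 eV

Convert to Joules: E = 13.06147 eV × (1.602177 × 10⁻¹⁹ J/eV) = 2.0927e-18 J

Using E = hf:
f = E/h = 2.0927e-18 J / (6.62607 × 10⁻³⁴ J·s)
f = 3.16e+15 Hz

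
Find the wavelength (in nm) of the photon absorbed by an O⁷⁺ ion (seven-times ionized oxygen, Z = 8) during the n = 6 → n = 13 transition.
65.133 nm

First, find the transition energy using E_n = -13.6057 Z² / n² eV:
E_6 = -13.6057 × 8² / 6² = -24.18791 eV
E_13 = -13.6057 × 8² / 13² = -5.15245 eV

Photon energy: |ΔE| = |E_13 - E_6| = 19.03546 eV

Convert to wavelength using E = hc/λ with hc = 1239.84 eV·nm:
λ = hc/E = 1239.84 eV·nm / 19.03546 eV
λ = 65.133 nm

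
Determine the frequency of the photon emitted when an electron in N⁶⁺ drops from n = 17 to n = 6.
3.92005e+15 Hz

First, find the transition energy:
E_17 = -13.6057 × 7² / 17² = -2.3068488 eV
E_6 = -13.6057 × 7² / 6² = -18.5188694 eV
|ΔE| = |E_6 - E_17| = 16.2120206 eV

Convert to Joules: E = 16.2120206 eV × (1.602177 × 10⁻¹⁹ J/eV) = 2.5974527e-18 J

Using E = hf:
f = E/h = 2.5974527e-18 J / (6.62607 × 10⁻³⁴ J·s)
f = 3.92005e+15 Hz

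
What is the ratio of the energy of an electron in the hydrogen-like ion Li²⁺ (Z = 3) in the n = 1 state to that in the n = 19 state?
361.000

Using E_n = -13.6057 Z² / n² eV with Z = 3:

E_1 = -13.6057 × 3² / 1² = -122.4513 / 1 = -122.451300000 eV
E_19 = -13.6057 × 3² / 19² = -122.4513 / 361 = -0.339200277 eV

The ratio is:
E_1/E_19 = (-122.451300000) / (-0.339200277)
E_1/E_19 = (-122.4513/1) / (-122.4513/361)
E_1/E_19 = 361/1
E_1/E_19 = 361.000
(Note: the Z² factors cancel in the ratio.)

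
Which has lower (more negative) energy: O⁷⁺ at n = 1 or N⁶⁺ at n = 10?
O⁷⁺ at n = 1 (E = -870.765 eV)

Using E_n = -13.6057 Z² / n² eV:

O⁷⁺ (Z = 8) at n = 1:
E = -13.6057 × 8² / 1² = -13.6057 × 64 / 1 = -870.764800 eV

N⁶⁺ (Z = 7) at n = 10:
E = -13.6057 × 7² / 10² = -13.6057 × 49 / 100 = -6.666793 eV

Since -870.764800 eV < -6.666793 eV,
O⁷⁺ at n = 1 is more tightly bound (requires more energy to ionize).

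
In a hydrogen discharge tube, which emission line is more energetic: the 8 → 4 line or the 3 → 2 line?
3 → 2

Calculate the energy for each transition:

Transition 8 → 4:
ΔE₁ = |E_4 - E_8| = |-13.6057/4² - (-13.6057/8²)|
ΔE₁ = |-0.85035625000 - (-0.21258906250)| = 0.63776719 eV

Transition 3 → 2:
ΔE₂ = |E_2 - E_3| = |-13.6057/2² - (-13.6057/3²)|
ΔE₂ = |-3.40142500000 - (-1.51174444444)| = 1.88968056 eV

Since 1.88968056 eV > 0.63776719 eV, the transition 3 → 2 emits the more energetic photon.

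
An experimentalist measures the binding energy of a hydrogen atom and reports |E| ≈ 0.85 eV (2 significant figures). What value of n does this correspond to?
n = 4

The exact energy levels follow E_n = -13.6057 eV / n².

The measured value (-0.85 eV) is reported to only 2 significant figures, so we must test candidate n values and see which one matches to that precision.

Candidate energies:
  n = 2:  E = -13.6057/2² = -3.40143 eV
  n = 3:  E = -13.6057/3² = -1.51174 eV
  n = 4:  E = -13.6057/4² = -0.85036 eV  ← matches
  n = 5:  E = -13.6057/5² = -0.54423 eV
  n = 6:  E = -13.6057/6² = -0.37794 eV

Checking against the measurement of -0.85 eV (2 sig figs), only n = 4 agrees:
E_4 = -0.85036 eV, which rounds to -0.85 eV ✓

Therefore n = 4.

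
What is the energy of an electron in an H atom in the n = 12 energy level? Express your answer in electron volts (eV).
-0.09448 eV

The energy levels of a hydrogen-like atom are given by:
E_n = -13.6057 eV / n²

For n = 12:
E_12 = -13.6057 eV / 12²
E_12 = -13.6057 eV / 144
E_12 = -0.09448 eV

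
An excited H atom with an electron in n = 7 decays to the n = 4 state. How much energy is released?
0.5727 eV

The energy levels are E_n = -13.6057 eV / n².

Energy at n = 7: E_7 = -13.6057 / 7² = -0.2776673 eV
Energy at n = 4: E_4 = -13.6057 / 4² = -0.8503563 eV

For emission (electron falling to lower state), the photon energy is:
E_photon = E_7 - E_4 = |-0.2776673 - (-0.8503563)|
E_photon = 0.5727 eV

This energy is carried away by the emitted photon.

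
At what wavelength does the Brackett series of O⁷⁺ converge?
22.781628 nm

The series limit corresponds to the transition from n = ∞ to n = 4.
This is the highest energy (shortest wavelength) transition in the Brackett series.

E_∞ = 0 eV
E_4 = -13.6057 × 8² / 4² = -54.42280000 eV

Energy at series limit:
ΔE = E_∞ - E_4 = 0 - (-54.42280000) = 54.42280000 eV
λ = hc/E = 1239.84 eV·nm / 54.42280000 eV = 22.781628 nm

This energy equals the ionization energy from the n = 4 state of O⁷⁺.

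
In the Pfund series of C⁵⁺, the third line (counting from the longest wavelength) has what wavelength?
103.8479 nm

The lines of a series are numbered from the longest wavelength (smallest ΔE) outward; the third line is the transition from n = n_f + 3 to n_f.
The Pfund series has all transitions ending at n_f = 5.

For C⁵⁺ (Z = 6), the third line (γ-line) is the jump from n = 8 to n = 5:
E_8 = -13.6057 × 6² / 8² = -7.6532063 eV
E_5 = -13.6057 × 6² / 5² = -19.5922080 eV
ΔE = E_8 - E_5 = 11.9390017 eV

λ = hc/E = 1239.84 eV·nm / 11.9390017 eV
λ = 103.8479 nm

This is the γ-line of the Pfund series in C⁵⁺.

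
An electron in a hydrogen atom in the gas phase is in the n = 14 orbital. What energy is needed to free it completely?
0.07 eV

The ionization energy is the energy needed to remove the electron completely (n → ∞).

For hydrogen, E_n = -13.6057 eV / n².

At n = 14: E_14 = -13.6057 / 14² = -0.06942 eV
At n = ∞: E_∞ = 0 eV

Ionization energy = E_∞ - E_14 = 0 - (-0.06942) = 0.06942 eV
Ionization energy ≈ 0.07 eV

This is also called the binding energy of the electron in state n = 14.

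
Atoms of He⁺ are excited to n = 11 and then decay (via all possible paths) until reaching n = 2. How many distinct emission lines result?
45

The electron can occupy levels n = 2, 3, ..., 11 during de-excitation — that is m = 11 - 2 + 1 = 10 distinct levels.

The number of distinct spectral lines equals the number of ways to choose 2 of these m levels (each pair gives one possible emission transition):

Number of lines = m(m-1)/2 = 10×9/2 = 45

These correspond to all possible transitions between the 10 levels:
11 → 10, 11 → 9, 11 → 8, 11 → 7, 11 → 6, 11 → 5, 11 → 4, 11 → 3...

Each transition produces a photon with a unique energy (and thus wavelength). This count does not depend on Z.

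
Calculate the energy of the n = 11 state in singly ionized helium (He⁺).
-0.44978 eV

For hydrogen-like ions, the energy levels scale with Z²:
E_n = -13.6057 Z² / n² eV

For He⁺ (Z = 2) at n = 11:
E_11 = -13.6057 × 2² / 11²
E_11 = -13.6057 × 4 / 121
E_11 = -54.4228 / 121
E_11 = -0.44978 eV

The energy is 4 times more negative than hydrogen at the same n due to the stronger nuclear charge.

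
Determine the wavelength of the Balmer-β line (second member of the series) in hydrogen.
486.0081 nm

The lines of a series are numbered from the longest wavelength (smallest ΔE) outward; the second line is the transition from n = n_f + 2 to n_f.
The Balmer series has all transitions ending at n_f = 2.

For H, the second line (β-line) is the jump from n = 4 to n = 2:
E_4 = -13.6057 / 4² = -0.85035625 eV
E_2 = -13.6057 / 2² = -3.40142500 eV
ΔE = E_4 - E_2 = 2.55106875 eV

λ = hc/E = 1239.84 eV·nm / 2.55106875 eV
λ = 486.0081 nm

This is the β-line of the Balmer series in H.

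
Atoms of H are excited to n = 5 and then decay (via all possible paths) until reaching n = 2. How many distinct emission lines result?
6

The electron can occupy levels n = 2, 3, ..., 5 during de-excitation — that is m = 5 - 2 + 1 = 4 distinct levels.

The number of distinct spectral lines equals the number of ways to choose 2 of these m levels (each pair gives one possible emission transition):

Number of lines = m(m-1)/2 = 4×3/2 = 6

These correspond to all possible transitions between the 4 levels:
5 → 4, 5 → 3, 5 → 2, 4 → 3, 4 → 2, 3 → 2

Each transition produces a photon with a unique energy (and thus wavelength). This count does not depend on Z.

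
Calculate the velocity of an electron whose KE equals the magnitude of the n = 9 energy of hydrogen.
2.431e+05 m/s (or 0.081% of c)

The binding energy at n = 9 for hydrogen is:
E_9 = -13.6057/9² = -0.1679716 eV
|E_9| = 0.1679716 eV

Convert to Joules:
KE = 0.1679716 eV × (1.602177 × 10⁻¹⁹ J/eV) = 2.69120e-20 J

Using KE = ½mv²:
v = √(2·KE/m_e)
v = √(2 × 2.69120e-20 J / 9.10938 × 10⁻³¹ kg)
v = 2.431e+05 m/s

This is approximately 0.081% the speed of light.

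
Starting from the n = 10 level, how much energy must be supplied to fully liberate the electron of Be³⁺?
2.176912 eV

The ionization energy is the energy needed to remove the electron completely (n → ∞).

For a hydrogen-like ion with Z = 4, E_n = -13.6057 Z² / n² eV.

At n = 10: E_10 = -13.6057 × 4² / 10² = -2.176912000 eV
At n = ∞: E_∞ = 0 eV

Ionization energy = E_∞ - E_10 = 0 - (-2.176912000) = 2.176912000 eV
Ionization energy ≈ 2.176912 eV

This is also called the binding energy of the electron in state n = 10.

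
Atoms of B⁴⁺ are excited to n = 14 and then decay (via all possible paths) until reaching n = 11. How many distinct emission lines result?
6

The electron can occupy levels n = 11, 12, ..., 14 during de-excitation — that is m = 14 - 11 + 1 = 4 distinct levels.

The number of distinct spectral lines equals the number of ways to choose 2 of these m levels (each pair gives one possible emission transition):

Number of lines = m(m-1)/2 = 4×3/2 = 6

These correspond to all possible transitions between the 4 levels:
14 → 13, 14 → 12, 14 → 11, 13 → 12, 13 → 11, 12 → 11

Each transition produces a photon with a unique energy (and thus wavelength). This count does not depend on Z.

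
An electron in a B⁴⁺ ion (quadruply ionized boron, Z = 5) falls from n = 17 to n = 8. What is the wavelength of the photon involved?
299.640176 nm

First, find the transition energy using E_n = -13.6057 Z² / n² eV:
E_17 = -13.6057 × 5² / 17² = -1.1769636678 eV
E_8 = -13.6057 × 5² / 8² = -5.3147265625 eV

Photon energy: |ΔE| = |E_8 - E_17| = 4.1377628947 eV

Convert to wavelength using E = hc/λ with hc = 1239.84 eV·nm:
λ = hc/E = 1239.84 eV·nm / 4.1377628947 eV
λ = 299.640176 nm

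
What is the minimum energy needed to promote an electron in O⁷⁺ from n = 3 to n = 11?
89.55524 eV

The energy levels of a hydrogen-like atom are E_n = -13.6057 Z² eV / n².

Energy at n = 3: E_3 = -13.6057 × 8² / 3² = -96.75164444 eV
Energy at n = 11: E_11 = -13.6057 × 8² / 11² = -7.19640331 eV

The excitation energy is the difference:
ΔE = E_11 - E_3
ΔE = -7.19640331 - (-96.75164444)
ΔE = 89.55524 eV

Since this is positive, energy must be absorbed (photon absorption).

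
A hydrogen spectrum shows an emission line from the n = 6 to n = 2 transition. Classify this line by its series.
Balmer series

The spectral series in hydrogen are named based on the final (lower) energy level:
- Lyman series: n_final = 1 (ultraviolet)
- Balmer series: n_final = 2 (visible/near-UV)
- Paschen series: n_final = 3 (infrared)
- Brackett series: n_final = 4 (infrared)
- Pfund series: n_final = 5 (far infrared)

Since this transition ends at n = 2, it belongs to the Balmer series.

For reference, this 6 → 2 line has photon energy
ΔE = 13.6057 eV × (1/2² - 1/6²) = 3.0234888889 eV,
corresponding to wavelength λ = hc/ΔE = 1239.84 eV·nm / 3.0234888889 eV = 410.069309 nm in the visible/near-UV region.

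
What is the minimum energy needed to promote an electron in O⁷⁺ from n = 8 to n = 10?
4.898 eV

The energy levels of a hydrogen-like atom are E_n = -13.6057 Z² eV / n².

Energy at n = 8: E_8 = -13.6057 × 8² / 8² = -13.605700 eV
Energy at n = 10: E_10 = -13.6057 × 8² / 10² = -8.707648 eV

The excitation energy is the difference:
ΔE = E_10 - E_8
ΔE = -8.707648 - (-13.605700)
ΔE = 4.898 eV

Since this is positive, energy must be absorbed (photon absorption).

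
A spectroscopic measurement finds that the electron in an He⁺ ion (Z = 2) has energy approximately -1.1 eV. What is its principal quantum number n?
n = 7

The exact energy levels follow E_n = -13.6057 Z² / n² eV with Z = 2.

The measured value (-1.1 eV) is reported to only 2 significant figures, so we must test candidate n values and see which one matches to that precision.

Candidate energies:
  n = 5:  E = -13.6057 × 2² / 5² = -2.17691 eV
  n = 6:  E = -13.6057 × 2² / 6² = -1.51174 eV
  n = 7:  E = -13.6057 × 2² / 7² = -1.11067 eV  ← matches
  n = 8:  E = -13.6057 × 2² / 8² = -0.85036 eV
  n = 9:  E = -13.6057 × 2² / 9² = -0.67189 eV

Checking against the measurement of -1.1 eV (2 sig figs), only n = 7 agrees:
E_7 = -1.11067 eV, which rounds to -1.1 eV ✓

Therefore n = 7.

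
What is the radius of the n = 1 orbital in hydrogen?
0.05292 nm (or 0.52918 Å)

The Bohr radius formula is:
r_n = n² a₀ / Z

where a₀ = 0.05291772 nm is the Bohr radius.

For H (Z = 1) at n = 1:
r_1 = 1² × 0.05291772 nm / 1
r_1 = 1 × 0.05291772 nm / 1
r_1 = 0.052918 nm / 1
r_1 = 0.05292 nm

The electron orbits at approximately 0.05292 nm from the nucleus.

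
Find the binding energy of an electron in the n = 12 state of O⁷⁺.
6.05 eV

The ionization energy is the energy needed to remove the electron completely (n → ∞).

For a hydrogen-like ion with Z = 8, E_n = -13.6057 Z² / n² eV.

At n = 12: E_12 = -13.6057 × 8² / 12² = -6.04698 eV
At n = ∞: E_∞ = 0 eV

Ionization energy = E_∞ - E_12 = 0 - (-6.04698) = 6.04698 eV
Ionization energy ≈ 6.05 eV

This is also called the binding energy of the electron in state n = 12.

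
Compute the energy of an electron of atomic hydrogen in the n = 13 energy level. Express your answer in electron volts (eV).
-0.0805 eV

The energy levels of a hydrogen-like atom are given by:
E_n = -13.6057 eV / n²

For n = 13:
E_13 = -13.6057 eV / 13²
E_13 = -13.6057 eV / 169
E_13 = -0.0805 eV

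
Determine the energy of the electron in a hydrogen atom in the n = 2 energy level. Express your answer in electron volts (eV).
-3.4014 eV

The energy levels of a hydrogen-like atom are given by:
E_n = -13.6057 eV / n²

For n = 2:
E_2 = -13.6057 eV / 2²
E_2 = -13.6057 eV / 4
E_2 = -3.4014 eV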